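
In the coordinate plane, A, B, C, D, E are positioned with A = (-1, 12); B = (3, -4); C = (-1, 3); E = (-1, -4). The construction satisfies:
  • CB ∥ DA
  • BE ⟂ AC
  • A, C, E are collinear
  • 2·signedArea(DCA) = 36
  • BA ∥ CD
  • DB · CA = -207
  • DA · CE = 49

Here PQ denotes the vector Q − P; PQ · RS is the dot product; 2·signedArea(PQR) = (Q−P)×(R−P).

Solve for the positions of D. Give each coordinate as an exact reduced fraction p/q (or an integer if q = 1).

D = (-5, 19)

1. D_x = -5  [CB ∥ DA ∩ BA ∥ CD]
2. D_y = 19  [CB ∥ DA ∩ BA ∥ CD]
   → D = (-5, 19)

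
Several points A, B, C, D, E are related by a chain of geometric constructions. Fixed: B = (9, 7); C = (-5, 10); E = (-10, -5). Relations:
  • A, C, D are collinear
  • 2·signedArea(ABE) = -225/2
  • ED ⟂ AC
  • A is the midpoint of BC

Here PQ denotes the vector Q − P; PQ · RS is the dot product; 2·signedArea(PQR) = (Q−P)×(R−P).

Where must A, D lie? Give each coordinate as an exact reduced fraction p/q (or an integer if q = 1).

A = (2, 17/2)
D = (-275/41, 425/41)

1. A_x = 2  [A is the midpoint of BC]
2. A_y = 17/2  [A is the midpoint of BC]
   → A = (2, 17/2)
3. D_x = -275/41  [A, C, D are collinear ∩ ED ⟂ AC]
4. D_y = 425/41  [A, C, D are collinear ∩ ED ⟂ AC]
   → D = (-275/41, 425/41)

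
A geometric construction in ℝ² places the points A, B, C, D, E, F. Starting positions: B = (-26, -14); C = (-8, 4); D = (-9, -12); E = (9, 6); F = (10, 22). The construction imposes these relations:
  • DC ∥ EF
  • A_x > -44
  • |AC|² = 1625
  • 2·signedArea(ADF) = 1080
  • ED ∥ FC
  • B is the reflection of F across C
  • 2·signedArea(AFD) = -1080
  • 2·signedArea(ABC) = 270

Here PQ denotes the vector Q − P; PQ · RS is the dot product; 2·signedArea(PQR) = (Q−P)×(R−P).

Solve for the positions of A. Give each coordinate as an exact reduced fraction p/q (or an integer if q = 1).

1. A_x = -43  [2·signedArea(ABC) = 270 ∩ 2·signedArea(ADF) = 1080]
2. A_y = -16  [2·signedArea(ABC) = 270 ∩ 2·signedArea(ADF) = 1080]
   → A = (-43, -16)

A = (-43, -16)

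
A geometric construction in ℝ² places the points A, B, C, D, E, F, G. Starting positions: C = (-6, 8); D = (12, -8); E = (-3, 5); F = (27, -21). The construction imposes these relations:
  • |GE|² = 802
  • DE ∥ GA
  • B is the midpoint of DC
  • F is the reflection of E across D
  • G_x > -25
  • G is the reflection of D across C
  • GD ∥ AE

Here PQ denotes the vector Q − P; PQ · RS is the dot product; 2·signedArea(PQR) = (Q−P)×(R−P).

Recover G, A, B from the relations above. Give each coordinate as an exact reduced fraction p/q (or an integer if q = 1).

1. G_x = -24  [G is the reflection of D across C]
2. G_y = 24  [G is the reflection of D across C]
   → G = (-24, 24)
3. A_x = -39  [GD ∥ AE ∩ DE ∥ GA]
4. A_y = 37  [GD ∥ AE ∩ DE ∥ GA]
   → A = (-39, 37)
5. B_x = 3  [B is the midpoint of DC]
6. B_y = 0  [B is the midpoint of DC]
   → B = (3, 0)

A = (-39, 37)
B = (3, 0)
G = (-24, 24)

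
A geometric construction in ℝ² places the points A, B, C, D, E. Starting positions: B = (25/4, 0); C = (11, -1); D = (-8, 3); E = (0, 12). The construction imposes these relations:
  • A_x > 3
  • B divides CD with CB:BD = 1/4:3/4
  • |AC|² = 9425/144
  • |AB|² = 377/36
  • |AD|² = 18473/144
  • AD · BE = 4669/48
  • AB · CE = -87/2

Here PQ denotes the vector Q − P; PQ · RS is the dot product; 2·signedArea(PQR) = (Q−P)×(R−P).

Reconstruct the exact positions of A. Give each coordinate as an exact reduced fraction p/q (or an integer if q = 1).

A = (37/12, 2/3)

1. A_x = 37/12  [AD · BE = 4669/48 ∩ AB · CE = -87/2]
2. A_y = 2/3  [AD · BE = 4669/48 ∩ AB · CE = -87/2]
   → A = (37/12, 2/3)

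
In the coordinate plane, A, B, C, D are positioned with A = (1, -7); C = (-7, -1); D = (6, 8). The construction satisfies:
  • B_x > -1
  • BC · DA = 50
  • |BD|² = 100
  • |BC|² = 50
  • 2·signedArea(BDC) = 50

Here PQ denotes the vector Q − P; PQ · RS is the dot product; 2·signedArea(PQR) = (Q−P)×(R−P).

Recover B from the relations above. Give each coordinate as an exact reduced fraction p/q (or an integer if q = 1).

1. B_x = 0  [2·signedArea(BDC) = 50 ∩ BC · DA = 50]
2. B_y = 0  [2·signedArea(BDC) = 50 ∩ BC · DA = 50]
   → B = (0, 0)

B = (0, 0)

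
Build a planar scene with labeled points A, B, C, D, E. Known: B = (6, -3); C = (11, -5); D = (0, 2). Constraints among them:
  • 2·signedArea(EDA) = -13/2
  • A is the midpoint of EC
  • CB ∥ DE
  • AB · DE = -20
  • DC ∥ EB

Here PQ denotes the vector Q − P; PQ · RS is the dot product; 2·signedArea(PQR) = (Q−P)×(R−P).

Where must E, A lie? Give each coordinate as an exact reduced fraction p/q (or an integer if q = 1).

1. E_x = -5  [DC ∥ EB ∩ CB ∥ DE]
2. E_y = 4  [DC ∥ EB ∩ CB ∥ DE]
   → E = (-5, 4)
3. A_x = 3  [A is the midpoint of EC]
4. A_y = -1/2  [A is the midpoint of EC]
   → A = (3, -1/2)

A = (3, -1/2)
E = (-5, 4)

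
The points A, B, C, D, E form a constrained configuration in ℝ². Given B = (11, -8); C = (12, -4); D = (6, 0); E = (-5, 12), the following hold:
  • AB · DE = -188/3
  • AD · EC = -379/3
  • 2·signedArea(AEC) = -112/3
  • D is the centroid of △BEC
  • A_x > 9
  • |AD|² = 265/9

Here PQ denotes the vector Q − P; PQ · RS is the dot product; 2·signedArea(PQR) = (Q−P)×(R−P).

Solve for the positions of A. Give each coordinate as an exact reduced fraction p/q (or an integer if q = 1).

A = (29/3, -4)

1. A_x = 29/3  [AB · DE = -188/3 ∩ AD · EC = -379/3]
2. A_y = -4  [AB · DE = -188/3 ∩ AD · EC = -379/3]
   → A = (29/3, -4)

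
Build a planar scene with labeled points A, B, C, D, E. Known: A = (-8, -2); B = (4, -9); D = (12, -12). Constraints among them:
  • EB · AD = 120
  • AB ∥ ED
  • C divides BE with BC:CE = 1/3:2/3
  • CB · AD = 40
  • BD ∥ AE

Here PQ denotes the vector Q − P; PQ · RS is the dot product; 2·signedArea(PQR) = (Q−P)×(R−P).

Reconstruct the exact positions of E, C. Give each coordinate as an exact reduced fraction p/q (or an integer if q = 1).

1. E_x = 0  [AB ∥ ED ∩ BD ∥ AE]
2. E_y = -5  [AB ∥ ED ∩ BD ∥ AE]
   → E = (0, -5)
3. C_x = 8/3  [C divides BE with BC:CE = 1/3:2/3]
4. C_y = -23/3  [C divides BE with BC:CE = 1/3:2/3]
   → C = (8/3, -23/3)

C = (8/3, -23/3)
E = (0, -5)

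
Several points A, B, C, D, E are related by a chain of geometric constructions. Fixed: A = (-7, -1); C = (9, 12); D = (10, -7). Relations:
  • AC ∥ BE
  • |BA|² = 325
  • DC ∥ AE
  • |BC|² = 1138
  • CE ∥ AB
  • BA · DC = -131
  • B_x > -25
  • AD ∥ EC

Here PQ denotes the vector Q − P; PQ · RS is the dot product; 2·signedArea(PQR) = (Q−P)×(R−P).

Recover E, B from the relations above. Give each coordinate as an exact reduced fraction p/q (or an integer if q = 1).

1. E_x = -8  [AD ∥ EC ∩ DC ∥ AE]
2. E_y = 18  [AD ∥ EC ∩ DC ∥ AE]
   → E = (-8, 18)
3. B_x = -24  [AC ∥ BE ∩ CE ∥ AB]
4. B_y = 5  [AC ∥ BE ∩ CE ∥ AB]
   → B = (-24, 5)

B = (-24, 5)
E = (-8, 18)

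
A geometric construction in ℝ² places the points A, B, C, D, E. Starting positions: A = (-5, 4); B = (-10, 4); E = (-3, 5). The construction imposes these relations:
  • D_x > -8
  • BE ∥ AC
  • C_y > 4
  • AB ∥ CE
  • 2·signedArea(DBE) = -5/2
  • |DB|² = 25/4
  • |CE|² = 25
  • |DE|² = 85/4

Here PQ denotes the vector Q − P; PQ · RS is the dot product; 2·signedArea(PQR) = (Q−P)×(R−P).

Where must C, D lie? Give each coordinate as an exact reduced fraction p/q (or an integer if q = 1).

C = (2, 5)
D = (-15/2, 4)

1. C_x = 2  [AB ∥ CE ∩ BE ∥ AC]
2. C_y = 5  [AB ∥ CE ∩ BE ∥ AC]
   → C = (2, 5)
3. D_x = -15/2  [line -1·x + 7·y + -71/2 = 0 ∩ |DB|² = 25/4]
4. D_y = 4  [line -1·x + 7·y + -71/2 = 0 ∩ |DB|² = 25/4]
   → D = (-15/2, 4)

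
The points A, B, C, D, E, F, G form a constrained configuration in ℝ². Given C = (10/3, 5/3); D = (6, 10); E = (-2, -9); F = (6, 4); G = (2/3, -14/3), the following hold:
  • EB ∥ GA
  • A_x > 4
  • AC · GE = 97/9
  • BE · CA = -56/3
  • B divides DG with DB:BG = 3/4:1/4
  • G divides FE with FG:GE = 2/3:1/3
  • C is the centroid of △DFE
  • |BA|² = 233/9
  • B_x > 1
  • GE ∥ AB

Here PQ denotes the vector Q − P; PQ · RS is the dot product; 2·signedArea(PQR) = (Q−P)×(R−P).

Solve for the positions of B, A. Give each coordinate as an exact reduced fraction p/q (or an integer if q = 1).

A = (14/3, 10/3)
B = (2, -1)

1. B_x = 2  [B divides DG with DB:BG = 3/4:1/4]
2. B_y = -1  [B divides DG with DB:BG = 3/4:1/4]
   → B = (2, -1)
3. A_x = 14/3  [GE ∥ AB ∩ EB ∥ GA]
4. A_y = 10/3  [GE ∥ AB ∩ EB ∥ GA]
   → A = (14/3, 10/3)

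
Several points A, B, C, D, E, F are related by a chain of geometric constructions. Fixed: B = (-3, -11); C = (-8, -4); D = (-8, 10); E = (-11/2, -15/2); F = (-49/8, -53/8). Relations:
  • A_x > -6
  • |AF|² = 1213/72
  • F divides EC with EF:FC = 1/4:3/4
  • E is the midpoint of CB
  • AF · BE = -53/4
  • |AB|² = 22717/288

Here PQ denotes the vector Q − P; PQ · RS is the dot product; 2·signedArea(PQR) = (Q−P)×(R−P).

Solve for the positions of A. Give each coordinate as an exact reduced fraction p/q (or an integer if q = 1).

1. A_x = -137/24  [line 5/2·x + -7/2·y + 43/8 = 0 ∩ |AF|² = 1213/72]
2. A_y = -61/24  [line 5/2·x + -7/2·y + 43/8 = 0 ∩ |AF|² = 1213/72]
   → A = (-137/24, -61/24)

A = (-137/24, -61/24)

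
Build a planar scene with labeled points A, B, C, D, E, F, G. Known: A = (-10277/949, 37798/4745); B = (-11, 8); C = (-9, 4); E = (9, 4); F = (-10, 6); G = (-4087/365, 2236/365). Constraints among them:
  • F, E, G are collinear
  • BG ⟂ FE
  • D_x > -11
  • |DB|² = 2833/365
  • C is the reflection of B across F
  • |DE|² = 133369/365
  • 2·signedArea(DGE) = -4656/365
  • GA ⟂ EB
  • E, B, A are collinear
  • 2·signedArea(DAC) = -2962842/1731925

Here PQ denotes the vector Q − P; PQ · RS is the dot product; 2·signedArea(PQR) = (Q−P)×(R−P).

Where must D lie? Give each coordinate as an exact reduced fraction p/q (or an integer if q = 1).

1. D_x = -3674/365  [2·signedArea(DAC) = -2962842/1731925 ∩ 2·signedArea(DGE) = -4656/365]
2. D_y = 1962/365  [2·signedArea(DAC) = -2962842/1731925 ∩ 2·signedArea(DGE) = -4656/365]
   → D = (-3674/365, 1962/365)

D = (-3674/365, 1962/365)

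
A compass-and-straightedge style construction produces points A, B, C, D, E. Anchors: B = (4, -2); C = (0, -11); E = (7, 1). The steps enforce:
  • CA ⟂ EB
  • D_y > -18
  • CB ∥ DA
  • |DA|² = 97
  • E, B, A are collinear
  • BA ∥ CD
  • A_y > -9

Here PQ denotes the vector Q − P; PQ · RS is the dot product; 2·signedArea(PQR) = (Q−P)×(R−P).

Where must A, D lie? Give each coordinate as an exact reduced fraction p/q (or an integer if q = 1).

A = (-5/2, -17/2)
D = (-13/2, -35/2)

1. A_x = -5/2  [E, B, A are collinear ∩ CA ⟂ EB]
2. A_y = -17/2  [E, B, A are collinear ∩ CA ⟂ EB]
   → A = (-5/2, -17/2)
3. D_x = -13/2  [CB ∥ DA ∩ BA ∥ CD]
4. D_y = -35/2  [CB ∥ DA ∩ BA ∥ CD]
   → D = (-13/2, -35/2)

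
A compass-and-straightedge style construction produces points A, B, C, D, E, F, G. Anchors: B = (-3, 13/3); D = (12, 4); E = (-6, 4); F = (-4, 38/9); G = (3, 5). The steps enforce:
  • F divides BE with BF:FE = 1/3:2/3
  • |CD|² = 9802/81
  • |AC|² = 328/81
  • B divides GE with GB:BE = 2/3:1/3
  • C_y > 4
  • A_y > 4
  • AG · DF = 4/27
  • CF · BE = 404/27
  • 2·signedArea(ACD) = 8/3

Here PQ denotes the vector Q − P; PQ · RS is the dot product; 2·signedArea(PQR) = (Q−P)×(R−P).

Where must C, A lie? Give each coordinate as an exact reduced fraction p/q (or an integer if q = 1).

1. C_x = 1  [line 3·x + 1/3·y + -118/27 = 0 ∩ |CD|² = 9802/81]
2. C_y = 37/9  [line 3·x + 1/3·y + -118/27 = 0 ∩ |CD|² = 9802/81]
   → C = (1, 37/9)
3. A_x = 3  [AG · DF = 4/27 ∩ 2·signedArea(ACD) = 8/3]
4. A_y = 13/3  [AG · DF = 4/27 ∩ 2·signedArea(ACD) = 8/3]
   → A = (3, 13/3)

A = (3, 13/3)
C = (1, 37/9)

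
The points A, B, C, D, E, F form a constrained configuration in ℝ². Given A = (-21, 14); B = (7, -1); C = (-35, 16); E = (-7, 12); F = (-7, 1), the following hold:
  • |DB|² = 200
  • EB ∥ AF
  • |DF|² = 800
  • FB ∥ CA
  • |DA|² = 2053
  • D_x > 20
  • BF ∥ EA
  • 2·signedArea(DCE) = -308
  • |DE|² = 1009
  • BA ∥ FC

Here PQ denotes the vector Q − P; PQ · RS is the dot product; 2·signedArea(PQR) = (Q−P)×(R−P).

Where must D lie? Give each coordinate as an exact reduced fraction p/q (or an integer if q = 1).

D = (21, -3)

1. D_x = 21  [line 4·x + 28·y + 0 = 0 ∩ |DB|² = 200]
2. D_y = -3  [line 4·x + 28·y + 0 = 0 ∩ |DB|² = 200]
   → D = (21, -3)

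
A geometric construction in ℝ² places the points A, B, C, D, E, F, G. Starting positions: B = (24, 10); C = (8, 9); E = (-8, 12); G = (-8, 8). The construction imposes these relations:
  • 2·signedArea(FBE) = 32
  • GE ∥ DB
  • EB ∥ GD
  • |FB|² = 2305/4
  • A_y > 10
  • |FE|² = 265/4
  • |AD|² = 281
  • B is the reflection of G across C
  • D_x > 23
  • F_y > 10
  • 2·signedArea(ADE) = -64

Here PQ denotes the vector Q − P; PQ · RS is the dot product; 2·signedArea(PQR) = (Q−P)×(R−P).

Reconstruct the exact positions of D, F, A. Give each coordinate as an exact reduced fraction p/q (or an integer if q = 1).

A = (8, 11)
D = (24, 6)
F = (0, 21/2)

1. D_x = 24  [GE ∥ DB ∩ EB ∥ GD]
2. D_y = 6  [GE ∥ DB ∩ EB ∥ GD]
   → D = (24, 6)
3. F_x = 0  [line -2·x + -32·y + 336 = 0 ∩ |FB|² = 2305/4]
4. F_y = 21/2  [line -2·x + -32·y + 336 = 0 ∩ |FB|² = 2305/4]
   → F = (0, 21/2)
5. A_x = 8  [line -6·x + -32·y + 400 = 0 ∩ |AD|² = 281]
6. A_y = 11  [line -6·x + -32·y + 400 = 0 ∩ |AD|² = 281]
   → A = (8, 11)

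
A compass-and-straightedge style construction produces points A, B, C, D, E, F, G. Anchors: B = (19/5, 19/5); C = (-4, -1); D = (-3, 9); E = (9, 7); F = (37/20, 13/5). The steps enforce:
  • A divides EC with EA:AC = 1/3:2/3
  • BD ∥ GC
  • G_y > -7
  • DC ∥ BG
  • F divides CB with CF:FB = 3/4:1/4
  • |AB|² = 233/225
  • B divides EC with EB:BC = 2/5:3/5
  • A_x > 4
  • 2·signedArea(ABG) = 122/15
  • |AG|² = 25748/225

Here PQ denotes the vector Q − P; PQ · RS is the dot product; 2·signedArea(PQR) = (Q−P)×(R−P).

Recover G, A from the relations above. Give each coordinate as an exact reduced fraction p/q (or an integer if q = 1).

A = (14/3, 13/3)
G = (14/5, -31/5)

1. G_x = 14/5  [BD ∥ GC ∩ DC ∥ BG]
2. G_y = -31/5  [BD ∥ GC ∩ DC ∥ BG]
   → G = (14/5, -31/5)
3. A_x = 14/3  [A divides EC with EA:AC = 1/3:2/3]
4. A_y = 13/3  [A divides EC with EA:AC = 1/3:2/3]
   → A = (14/3, 13/3)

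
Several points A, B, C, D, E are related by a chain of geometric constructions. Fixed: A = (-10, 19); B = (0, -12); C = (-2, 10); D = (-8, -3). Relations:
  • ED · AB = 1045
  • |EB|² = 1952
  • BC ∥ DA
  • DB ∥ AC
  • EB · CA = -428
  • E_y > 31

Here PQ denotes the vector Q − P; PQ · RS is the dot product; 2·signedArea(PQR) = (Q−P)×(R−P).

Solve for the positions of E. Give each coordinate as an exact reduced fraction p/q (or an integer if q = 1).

1. E_x = -4  [ED · AB = 1045 ∩ EB · CA = -428]
2. E_y = 32  [ED · AB = 1045 ∩ EB · CA = -428]
   → E = (-4, 32)

E = (-4, 32)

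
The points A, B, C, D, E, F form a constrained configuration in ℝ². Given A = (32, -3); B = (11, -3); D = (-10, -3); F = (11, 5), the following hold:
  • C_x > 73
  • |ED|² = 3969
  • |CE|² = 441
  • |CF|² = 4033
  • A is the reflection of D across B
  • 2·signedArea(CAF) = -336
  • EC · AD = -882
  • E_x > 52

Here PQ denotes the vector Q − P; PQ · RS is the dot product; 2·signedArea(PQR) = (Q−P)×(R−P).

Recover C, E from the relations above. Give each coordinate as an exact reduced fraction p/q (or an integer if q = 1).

C = (74, -3)
E = (53, -3)

1. C_x = 74  [line -8·x + -21·y + 529 = 0 ∩ |CF|² = 4033]
2. C_y = -3  [line -8·x + -21·y + 529 = 0 ∩ |CF|² = 4033]
   → C = (74, -3)
3. E_x = 53  [EC · AD = -882]
4. E_y = -3  [|CE|² = 441]
   → E = (53, -3)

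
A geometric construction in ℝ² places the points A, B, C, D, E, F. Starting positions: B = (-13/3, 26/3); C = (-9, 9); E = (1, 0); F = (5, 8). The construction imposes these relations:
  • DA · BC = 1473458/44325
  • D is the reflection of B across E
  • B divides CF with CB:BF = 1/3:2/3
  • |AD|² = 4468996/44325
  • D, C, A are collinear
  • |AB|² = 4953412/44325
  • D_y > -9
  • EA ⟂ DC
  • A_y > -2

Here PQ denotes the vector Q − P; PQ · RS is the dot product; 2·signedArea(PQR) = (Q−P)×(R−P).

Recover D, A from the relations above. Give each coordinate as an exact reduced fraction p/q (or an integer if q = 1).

1. D_x = 19/3  [D is the reflection of B across E]
2. D_y = -26/3  [D is the reflection of B across E]
   → D = (19/3, -26/3)
3. A_x = -1223/4925  [D, C, A are collinear ∩ EA ⟂ DC]
4. A_y = -5336/4925  [D, C, A are collinear ∩ EA ⟂ DC]
   → A = (-1223/4925, -5336/4925)

A = (-1223/4925, -5336/4925)
D = (19/3, -26/3)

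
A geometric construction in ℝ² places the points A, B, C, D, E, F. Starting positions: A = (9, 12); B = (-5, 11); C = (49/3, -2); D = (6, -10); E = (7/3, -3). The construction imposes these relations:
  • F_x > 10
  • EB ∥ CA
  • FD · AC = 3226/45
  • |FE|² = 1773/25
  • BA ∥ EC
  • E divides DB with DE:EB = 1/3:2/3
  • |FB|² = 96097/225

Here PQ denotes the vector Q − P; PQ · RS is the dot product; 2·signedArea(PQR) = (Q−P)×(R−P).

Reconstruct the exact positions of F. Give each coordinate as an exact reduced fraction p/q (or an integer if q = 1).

1. F_x = 161/15  [line -22/3·x + 14·y + 5054/45 = 0 ∩ |FB|² = 96097/225]
2. F_y = -12/5  [line -22/3·x + 14·y + 5054/45 = 0 ∩ |FB|² = 96097/225]
   → F = (161/15, -12/5)

F = (161/15, -12/5)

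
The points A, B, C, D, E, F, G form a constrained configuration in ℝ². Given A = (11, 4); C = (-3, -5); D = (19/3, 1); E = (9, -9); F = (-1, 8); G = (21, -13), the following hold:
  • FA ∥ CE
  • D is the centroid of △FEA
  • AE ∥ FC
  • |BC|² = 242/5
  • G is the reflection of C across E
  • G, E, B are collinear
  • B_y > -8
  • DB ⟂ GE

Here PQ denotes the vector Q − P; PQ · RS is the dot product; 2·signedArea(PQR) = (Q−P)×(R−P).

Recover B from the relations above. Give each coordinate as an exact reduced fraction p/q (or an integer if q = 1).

B = (18/5, -36/5)

1. B_x = 18/5  [G, E, B are collinear ∩ DB ⟂ GE]
2. B_y = -36/5  [G, E, B are collinear ∩ DB ⟂ GE]
   → B = (18/5, -36/5)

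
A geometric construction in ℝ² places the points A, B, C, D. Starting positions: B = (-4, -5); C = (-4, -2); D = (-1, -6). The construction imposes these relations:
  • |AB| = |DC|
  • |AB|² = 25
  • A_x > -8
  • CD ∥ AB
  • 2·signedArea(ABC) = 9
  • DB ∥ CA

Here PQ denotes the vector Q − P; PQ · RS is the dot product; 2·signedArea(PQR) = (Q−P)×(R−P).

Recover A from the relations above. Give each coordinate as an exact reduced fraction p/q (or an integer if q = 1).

1. A_x = -7  [CD ∥ AB ∩ DB ∥ CA]
2. A_y = -1  [CD ∥ AB ∩ DB ∥ CA]
   → A = (-7, -1)

A = (-7, -1)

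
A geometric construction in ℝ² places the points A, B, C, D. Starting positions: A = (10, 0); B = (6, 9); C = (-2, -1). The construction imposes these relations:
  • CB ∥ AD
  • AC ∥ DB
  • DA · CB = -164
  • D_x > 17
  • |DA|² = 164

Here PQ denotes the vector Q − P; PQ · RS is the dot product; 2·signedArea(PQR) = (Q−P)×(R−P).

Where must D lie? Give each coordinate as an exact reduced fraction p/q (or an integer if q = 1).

D = (18, 10)

1. D_x = 18  [AC ∥ DB ∩ CB ∥ AD]
2. D_y = 10  [AC ∥ DB ∩ CB ∥ AD]
   → D = (18, 10)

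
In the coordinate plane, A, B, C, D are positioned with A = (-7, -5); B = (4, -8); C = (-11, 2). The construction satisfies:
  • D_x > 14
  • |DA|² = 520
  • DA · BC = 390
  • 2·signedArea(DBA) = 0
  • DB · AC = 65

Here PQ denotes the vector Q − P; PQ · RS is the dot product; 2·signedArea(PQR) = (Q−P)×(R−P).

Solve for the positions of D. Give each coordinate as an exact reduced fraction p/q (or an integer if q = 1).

1. D_x = 15  [2·signedArea(DBA) = 0 ∩ DA · BC = 390]
2. D_y = -11  [2·signedArea(DBA) = 0 ∩ DA · BC = 390]
   → D = (15, -11)

D = (15, -11)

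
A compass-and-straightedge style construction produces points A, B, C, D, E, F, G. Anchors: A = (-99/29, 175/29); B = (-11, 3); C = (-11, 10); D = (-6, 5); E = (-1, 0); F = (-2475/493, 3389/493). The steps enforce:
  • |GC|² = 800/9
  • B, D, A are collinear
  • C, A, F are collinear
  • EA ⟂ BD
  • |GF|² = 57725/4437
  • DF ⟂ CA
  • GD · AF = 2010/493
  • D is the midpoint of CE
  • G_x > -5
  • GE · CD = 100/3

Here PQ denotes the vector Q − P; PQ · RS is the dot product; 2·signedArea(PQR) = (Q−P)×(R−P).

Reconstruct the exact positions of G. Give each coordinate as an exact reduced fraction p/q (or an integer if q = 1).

G = (-13/3, 10/3)

1. G_x = -13/3  [GE · CD = 100/3 ∩ GD · AF = 2010/493]
2. G_y = 10/3  [GE · CD = 100/3 ∩ GD · AF = 2010/493]
   → G = (-13/3, 10/3)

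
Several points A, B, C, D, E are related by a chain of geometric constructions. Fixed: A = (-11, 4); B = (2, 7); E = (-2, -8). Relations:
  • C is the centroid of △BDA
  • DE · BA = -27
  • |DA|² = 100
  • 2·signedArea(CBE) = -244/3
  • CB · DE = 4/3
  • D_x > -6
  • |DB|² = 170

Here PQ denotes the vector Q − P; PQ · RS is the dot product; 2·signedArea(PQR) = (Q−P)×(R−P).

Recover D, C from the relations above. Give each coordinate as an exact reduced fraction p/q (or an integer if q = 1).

C = (-14/3, 7/3)
D = (-5, -4)

1. D_x = -5  [line 13·x + 3·y + 77 = 0 ∩ |DA|² = 100]
2. D_y = -4  [line 13·x + 3·y + 77 = 0 ∩ |DA|² = 100]
   → D = (-5, -4)
3. C_x = -14/3  [C is the centroid of △BDA]
4. C_y = 7/3  [C is the centroid of △BDA]
   → C = (-14/3, 7/3)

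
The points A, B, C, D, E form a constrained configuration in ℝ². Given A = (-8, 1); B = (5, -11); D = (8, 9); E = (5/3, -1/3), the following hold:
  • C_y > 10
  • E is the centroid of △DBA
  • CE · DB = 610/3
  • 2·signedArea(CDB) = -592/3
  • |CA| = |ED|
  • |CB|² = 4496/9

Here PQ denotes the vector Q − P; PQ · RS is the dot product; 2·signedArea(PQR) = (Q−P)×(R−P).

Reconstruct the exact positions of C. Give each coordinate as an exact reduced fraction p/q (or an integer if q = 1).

1. C_x = -5/3  [CE · DB = 610/3 ∩ 2·signedArea(CDB) = -592/3]
2. C_y = 31/3  [CE · DB = 610/3 ∩ 2·signedArea(CDB) = -592/3]
   → C = (-5/3, 31/3)

C = (-5/3, 31/3)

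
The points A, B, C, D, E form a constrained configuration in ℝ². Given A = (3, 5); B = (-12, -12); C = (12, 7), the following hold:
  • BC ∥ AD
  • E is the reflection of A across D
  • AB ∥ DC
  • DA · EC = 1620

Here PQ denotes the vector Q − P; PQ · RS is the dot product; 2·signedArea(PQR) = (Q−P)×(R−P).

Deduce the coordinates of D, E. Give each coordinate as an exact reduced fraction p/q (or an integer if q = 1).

D = (27, 24)
E = (51, 43)

1. D_x = 27  [AB ∥ DC ∩ BC ∥ AD]
2. D_y = 24  [AB ∥ DC ∩ BC ∥ AD]
   → D = (27, 24)
3. E_x = 51  [E is the reflection of A across D]
4. E_y = 43  [E is the reflection of A across D]
   → E = (51, 43)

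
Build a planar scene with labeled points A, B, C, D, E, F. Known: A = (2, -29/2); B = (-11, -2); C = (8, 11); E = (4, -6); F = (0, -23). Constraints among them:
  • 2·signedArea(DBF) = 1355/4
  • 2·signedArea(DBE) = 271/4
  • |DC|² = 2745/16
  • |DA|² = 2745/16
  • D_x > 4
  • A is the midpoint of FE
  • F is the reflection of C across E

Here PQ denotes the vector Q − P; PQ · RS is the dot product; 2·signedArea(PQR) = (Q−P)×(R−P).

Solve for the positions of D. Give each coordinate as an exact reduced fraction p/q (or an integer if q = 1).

1. D_x = 5  [2·signedArea(DBF) = 1355/4 ∩ 2·signedArea(DBE) = 271/4]
2. D_y = -7/4  [2·signedArea(DBF) = 1355/4 ∩ 2·signedArea(DBE) = 271/4]
   → D = (5, -7/4)

D = (5, -7/4)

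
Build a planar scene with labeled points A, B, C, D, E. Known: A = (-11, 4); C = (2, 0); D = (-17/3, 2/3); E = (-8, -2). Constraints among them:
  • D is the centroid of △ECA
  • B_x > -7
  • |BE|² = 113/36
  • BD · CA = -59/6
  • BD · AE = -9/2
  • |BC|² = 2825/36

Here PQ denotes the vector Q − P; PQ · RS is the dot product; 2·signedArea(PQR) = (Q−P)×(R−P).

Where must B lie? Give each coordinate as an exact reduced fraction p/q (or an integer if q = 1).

1. B_x = -41/6  [BD · AE = -9/2 ∩ BD · CA = -59/6]
2. B_y = -2/3  [BD · AE = -9/2 ∩ BD · CA = -59/6]
   → B = (-41/6, -2/3)

B = (-41/6, -2/3)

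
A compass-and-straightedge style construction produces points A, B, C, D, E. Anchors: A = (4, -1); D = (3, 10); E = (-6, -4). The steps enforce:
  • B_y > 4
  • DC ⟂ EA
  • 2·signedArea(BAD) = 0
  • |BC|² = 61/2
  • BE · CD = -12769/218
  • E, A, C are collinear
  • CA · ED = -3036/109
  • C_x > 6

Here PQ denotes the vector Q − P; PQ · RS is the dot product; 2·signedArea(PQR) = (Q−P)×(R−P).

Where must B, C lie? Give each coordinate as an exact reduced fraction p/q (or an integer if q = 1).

B = (7/2, 9/2)
C = (666/109, -40/109)

1. C_x = 666/109  [E, A, C are collinear ∩ DC ⟂ EA]
2. C_y = -40/109  [E, A, C are collinear ∩ DC ⟂ EA]
   → C = (666/109, -40/109)
3. B_x = 7/2  [2·signedArea(BAD) = 0 ∩ BE · CD = -12769/218]
4. B_y = 9/2  [2·signedArea(BAD) = 0 ∩ BE · CD = -12769/218]
   → B = (7/2, 9/2)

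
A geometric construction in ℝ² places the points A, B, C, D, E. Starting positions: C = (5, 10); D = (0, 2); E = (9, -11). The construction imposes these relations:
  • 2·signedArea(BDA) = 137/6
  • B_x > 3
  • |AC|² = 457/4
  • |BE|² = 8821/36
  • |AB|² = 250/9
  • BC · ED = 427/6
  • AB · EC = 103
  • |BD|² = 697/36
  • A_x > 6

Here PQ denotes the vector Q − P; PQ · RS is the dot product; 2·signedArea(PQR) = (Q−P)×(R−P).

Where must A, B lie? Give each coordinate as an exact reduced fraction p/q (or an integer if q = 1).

A = (7, -1/2)
B = (4, 23/6)

1. B_x = 4  [line 9·x + -13·y + 83/6 = 0 ∩ |BD|² = 697/36]
2. B_y = 23/6  [line 9·x + -13·y + 83/6 = 0 ∩ |BD|² = 697/36]
   → B = (4, 23/6)
3. A_x = 7  [AB · EC = 103 ∩ 2·signedArea(BDA) = 137/6]
4. A_y = -1/2  [AB · EC = 103 ∩ 2·signedArea(BDA) = 137/6]
   → A = (7, -1/2)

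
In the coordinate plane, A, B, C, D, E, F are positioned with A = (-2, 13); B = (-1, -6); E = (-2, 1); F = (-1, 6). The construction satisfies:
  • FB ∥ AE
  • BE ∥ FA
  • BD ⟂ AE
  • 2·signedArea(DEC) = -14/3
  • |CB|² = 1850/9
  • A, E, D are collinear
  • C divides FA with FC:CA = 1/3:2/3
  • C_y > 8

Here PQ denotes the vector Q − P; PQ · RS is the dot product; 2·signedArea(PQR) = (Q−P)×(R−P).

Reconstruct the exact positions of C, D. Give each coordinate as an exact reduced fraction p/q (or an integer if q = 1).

1. C_x = -4/3  [C divides FA with FC:CA = 1/3:2/3]
2. C_y = 25/3  [C divides FA with FC:CA = 1/3:2/3]
   → C = (-4/3, 25/3)
3. D_x = -2  [A, E, D are collinear ∩ BD ⟂ AE]
4. D_y = -6  [A, E, D are collinear ∩ BD ⟂ AE]
   → D = (-2, -6)

C = (-4/3, 25/3)
D = (-2, -6)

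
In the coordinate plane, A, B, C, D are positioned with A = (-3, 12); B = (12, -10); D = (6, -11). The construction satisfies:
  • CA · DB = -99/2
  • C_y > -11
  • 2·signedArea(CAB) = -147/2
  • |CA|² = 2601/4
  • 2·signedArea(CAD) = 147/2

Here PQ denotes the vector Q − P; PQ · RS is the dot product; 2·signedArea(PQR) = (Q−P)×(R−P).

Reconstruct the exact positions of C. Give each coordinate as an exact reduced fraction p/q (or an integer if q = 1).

C = (9, -21/2)

1. C_x = 9  [2·signedArea(CAD) = 147/2 ∩ 2·signedArea(CAB) = -147/2]
2. C_y = -21/2  [2·signedArea(CAD) = 147/2 ∩ 2·signedArea(CAB) = -147/2]
   → C = (9, -21/2)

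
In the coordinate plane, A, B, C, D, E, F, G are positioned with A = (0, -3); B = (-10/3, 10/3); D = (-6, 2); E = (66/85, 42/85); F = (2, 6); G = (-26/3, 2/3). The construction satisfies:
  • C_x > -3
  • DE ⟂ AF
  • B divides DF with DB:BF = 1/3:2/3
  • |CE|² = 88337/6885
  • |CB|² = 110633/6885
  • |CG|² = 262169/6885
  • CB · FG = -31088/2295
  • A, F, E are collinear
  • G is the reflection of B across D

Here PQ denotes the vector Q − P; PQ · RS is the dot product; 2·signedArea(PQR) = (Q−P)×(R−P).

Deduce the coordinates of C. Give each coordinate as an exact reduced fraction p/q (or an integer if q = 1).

C = (-2012/765, -469/765)

1. C_x = -2012/765  [line 32/3·x + 16/3·y + 71888/2295 = 0 ∩ |CB|² = 110633/6885]
2. C_y = -469/765  [line 32/3·x + 16/3·y + 71888/2295 = 0 ∩ |CB|² = 110633/6885]
   → C = (-2012/765, -469/765)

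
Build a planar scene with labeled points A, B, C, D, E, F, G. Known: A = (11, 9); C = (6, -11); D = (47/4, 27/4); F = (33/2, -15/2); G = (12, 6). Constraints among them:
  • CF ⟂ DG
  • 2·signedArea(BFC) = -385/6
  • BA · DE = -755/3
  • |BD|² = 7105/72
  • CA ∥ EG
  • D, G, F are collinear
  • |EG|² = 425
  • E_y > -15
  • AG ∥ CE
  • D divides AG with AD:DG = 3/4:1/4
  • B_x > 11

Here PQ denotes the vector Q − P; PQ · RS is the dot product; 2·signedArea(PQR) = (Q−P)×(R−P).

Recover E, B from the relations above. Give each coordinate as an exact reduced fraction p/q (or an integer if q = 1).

B = (67/6, -19/6)
E = (7, -14)

1. E_x = 7  [CA ∥ EG ∩ AG ∥ CE]
2. E_y = -14  [CA ∥ EG ∩ AG ∥ CE]
   → E = (7, -14)
3. B_x = 67/6  [BA · DE = -755/3 ∩ 2·signedArea(BFC) = -385/6]
4. B_y = -19/6  [BA · DE = -755/3 ∩ 2·signedArea(BFC) = -385/6]
   → B = (67/6, -19/6)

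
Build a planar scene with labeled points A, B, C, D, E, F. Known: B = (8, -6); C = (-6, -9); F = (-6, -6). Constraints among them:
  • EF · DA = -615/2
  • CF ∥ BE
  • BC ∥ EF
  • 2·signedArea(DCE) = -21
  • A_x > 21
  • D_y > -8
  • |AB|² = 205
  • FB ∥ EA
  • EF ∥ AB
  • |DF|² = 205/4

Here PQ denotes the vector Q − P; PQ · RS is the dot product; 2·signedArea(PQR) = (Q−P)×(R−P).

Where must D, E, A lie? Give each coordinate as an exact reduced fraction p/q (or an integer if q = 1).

A = (22, -3)
D = (1, -15/2)
E = (8, -3)

1. E_x = 8  [BC ∥ EF ∩ CF ∥ BE]
2. E_y = -3  [BC ∥ EF ∩ CF ∥ BE]
   → E = (8, -3)
3. A_x = 22  [EF ∥ AB ∩ FB ∥ EA]
4. A_y = -3  [EF ∥ AB ∩ FB ∥ EA]
   → A = (22, -3)
5. D_x = 1  [2·signedArea(DCE) = -21 ∩ EF · DA = -615/2]
6. D_y = -15/2  [2·signedArea(DCE) = -21 ∩ EF · DA = -615/2]
   → D = (1, -15/2)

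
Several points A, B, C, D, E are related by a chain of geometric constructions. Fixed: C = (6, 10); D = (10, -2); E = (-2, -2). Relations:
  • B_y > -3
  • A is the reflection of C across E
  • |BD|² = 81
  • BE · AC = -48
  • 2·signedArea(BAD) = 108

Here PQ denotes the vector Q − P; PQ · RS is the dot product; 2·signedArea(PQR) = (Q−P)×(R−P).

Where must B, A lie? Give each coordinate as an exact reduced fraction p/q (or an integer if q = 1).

1. A_x = -10  [A is the reflection of C across E]
2. A_y = -14  [A is the reflection of C across E]
   → A = (-10, -14)
3. B_x = 1  [2·signedArea(BAD) = 108 ∩ BE · AC = -48]
4. B_y = -2  [2·signedArea(BAD) = 108 ∩ BE · AC = -48]
   → B = (1, -2)

A = (-10, -14)
B = (1, -2)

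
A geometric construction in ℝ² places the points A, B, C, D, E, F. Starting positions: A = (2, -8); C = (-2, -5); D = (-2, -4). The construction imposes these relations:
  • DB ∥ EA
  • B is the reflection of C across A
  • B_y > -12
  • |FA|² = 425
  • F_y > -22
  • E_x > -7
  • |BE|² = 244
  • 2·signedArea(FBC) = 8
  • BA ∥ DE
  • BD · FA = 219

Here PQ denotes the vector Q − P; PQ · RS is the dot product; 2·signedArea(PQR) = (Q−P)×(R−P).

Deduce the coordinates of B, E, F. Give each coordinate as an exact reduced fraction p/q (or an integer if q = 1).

B = (6, -11)
E = (-6, -1)
F = (18, -21)

1. B_x = 6  [B is the reflection of C across A]
2. B_y = -11  [B is the reflection of C across A]
   → B = (6, -11)
3. E_x = -6  [DB ∥ EA ∩ BA ∥ DE]
4. E_y = -1  [DB ∥ EA ∩ BA ∥ DE]
   → E = (-6, -1)
5. F_x = 18  [2·signedArea(FBC) = 8 ∩ BD · FA = 219]
6. F_y = -21  [2·signedArea(FBC) = 8 ∩ BD · FA = 219]
   → F = (18, -21)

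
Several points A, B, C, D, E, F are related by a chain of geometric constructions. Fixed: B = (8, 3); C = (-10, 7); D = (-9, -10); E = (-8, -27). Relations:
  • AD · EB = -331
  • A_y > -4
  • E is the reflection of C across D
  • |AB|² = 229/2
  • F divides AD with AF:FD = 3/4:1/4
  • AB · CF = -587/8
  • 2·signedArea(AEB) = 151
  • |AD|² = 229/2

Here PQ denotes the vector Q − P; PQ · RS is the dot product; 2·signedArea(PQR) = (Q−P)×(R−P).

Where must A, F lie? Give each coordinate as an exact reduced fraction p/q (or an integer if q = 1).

A = (-1/2, -7/2)
F = (-55/8, -67/8)

1. A_x = -1/2  [2·signedArea(AEB) = 151 ∩ AD · EB = -331]
2. A_y = -7/2  [2·signedArea(AEB) = 151 ∩ AD · EB = -331]
   → A = (-1/2, -7/2)
3. F_x = -55/8  [AB · CF = -587/8 ∩ F divides AD with AF:FD = 3/4:1/4]
4. F_y = -67/8  [AB · CF = -587/8 ∩ F divides AD with AF:FD = 3/4:1/4]
   → F = (-55/8, -67/8)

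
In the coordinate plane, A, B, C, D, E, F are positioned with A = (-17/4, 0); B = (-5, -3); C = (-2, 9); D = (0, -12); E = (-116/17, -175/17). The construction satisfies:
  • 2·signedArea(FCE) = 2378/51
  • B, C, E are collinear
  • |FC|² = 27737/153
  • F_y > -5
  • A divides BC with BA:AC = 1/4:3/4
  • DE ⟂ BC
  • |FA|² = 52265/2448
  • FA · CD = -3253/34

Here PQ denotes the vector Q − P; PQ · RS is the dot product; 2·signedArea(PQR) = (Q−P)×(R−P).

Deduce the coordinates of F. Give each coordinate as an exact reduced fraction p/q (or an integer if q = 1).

F = (-50/17, -226/51)

1. F_x = -50/17  [2·signedArea(FCE) = 2378/51 ∩ FA · CD = -3253/34]
2. F_y = -226/51  [2·signedArea(FCE) = 2378/51 ∩ FA · CD = -3253/34]
   → F = (-50/17, -226/51)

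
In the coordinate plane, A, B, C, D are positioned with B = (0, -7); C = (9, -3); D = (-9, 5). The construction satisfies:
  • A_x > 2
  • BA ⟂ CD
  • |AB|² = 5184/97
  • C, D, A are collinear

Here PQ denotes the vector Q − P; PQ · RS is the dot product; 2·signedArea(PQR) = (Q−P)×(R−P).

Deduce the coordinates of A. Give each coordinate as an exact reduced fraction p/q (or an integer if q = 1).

A = (288/97, -31/97)

1. A_x = 288/97  [C, D, A are collinear ∩ BA ⟂ CD]
2. A_y = -31/97  [C, D, A are collinear ∩ BA ⟂ CD]
   → A = (288/97, -31/97)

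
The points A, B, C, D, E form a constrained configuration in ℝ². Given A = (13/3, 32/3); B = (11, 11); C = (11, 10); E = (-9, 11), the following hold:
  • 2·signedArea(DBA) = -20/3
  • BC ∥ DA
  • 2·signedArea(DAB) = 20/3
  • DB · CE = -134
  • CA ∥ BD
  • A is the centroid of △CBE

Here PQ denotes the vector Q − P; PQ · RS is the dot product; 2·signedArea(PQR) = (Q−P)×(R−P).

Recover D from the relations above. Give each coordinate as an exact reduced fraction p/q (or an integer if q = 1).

1. D_x = 13/3  [BC ∥ DA ∩ CA ∥ BD]
2. D_y = 35/3  [BC ∥ DA ∩ CA ∥ BD]
   → D = (13/3, 35/3)

D = (13/3, 35/3)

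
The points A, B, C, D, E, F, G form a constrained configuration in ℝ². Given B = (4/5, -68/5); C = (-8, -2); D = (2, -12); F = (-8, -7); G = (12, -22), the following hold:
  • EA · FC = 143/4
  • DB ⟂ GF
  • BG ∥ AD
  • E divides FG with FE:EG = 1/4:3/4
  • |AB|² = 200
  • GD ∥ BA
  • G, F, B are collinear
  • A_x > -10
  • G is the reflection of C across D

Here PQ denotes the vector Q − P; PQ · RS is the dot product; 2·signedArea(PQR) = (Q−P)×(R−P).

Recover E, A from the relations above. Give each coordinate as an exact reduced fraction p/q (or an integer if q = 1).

A = (-46/5, -18/5)
E = (-3, -43/4)

1. E_x = -3  [E divides FG with FE:EG = 1/4:3/4]
2. E_y = -43/4  [E divides FG with FE:EG = 1/4:3/4]
   → E = (-3, -43/4)
3. A_x = -46/5  [BG ∥ AD ∩ GD ∥ BA]
4. A_y = -18/5  [BG ∥ AD ∩ GD ∥ BA]
   → A = (-46/5, -18/5)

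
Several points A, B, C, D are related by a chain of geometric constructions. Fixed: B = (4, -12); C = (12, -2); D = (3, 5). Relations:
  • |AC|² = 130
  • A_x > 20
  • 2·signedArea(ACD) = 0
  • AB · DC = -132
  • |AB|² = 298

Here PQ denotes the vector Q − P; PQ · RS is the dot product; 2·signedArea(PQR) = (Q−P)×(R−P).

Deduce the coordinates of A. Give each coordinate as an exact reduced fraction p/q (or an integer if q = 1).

1. A_x = 21  [2·signedArea(ACD) = 0 ∩ AB · DC = -132]
2. A_y = -9  [2·signedArea(ACD) = 0 ∩ AB · DC = -132]
   → A = (21, -9)

A = (21, -9)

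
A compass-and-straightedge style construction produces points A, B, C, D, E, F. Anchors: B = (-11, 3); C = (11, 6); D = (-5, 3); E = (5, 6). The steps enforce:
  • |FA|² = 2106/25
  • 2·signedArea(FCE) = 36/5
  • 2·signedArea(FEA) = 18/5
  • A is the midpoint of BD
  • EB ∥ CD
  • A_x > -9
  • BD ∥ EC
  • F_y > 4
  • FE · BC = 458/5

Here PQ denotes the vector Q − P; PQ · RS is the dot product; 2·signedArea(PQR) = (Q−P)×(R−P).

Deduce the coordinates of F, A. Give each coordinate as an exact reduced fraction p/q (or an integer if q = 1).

1. F_x = 1  [2·signedArea(FCE) = 36/5 ∩ FE · BC = 458/5]
2. F_y = 24/5  [2·signedArea(FCE) = 36/5 ∩ FE · BC = 458/5]
   → F = (1, 24/5)
3. A_x = -8  [A is the midpoint of BD]
4. A_y = 3  [A is the midpoint of BD]
   → A = (-8, 3)

A = (-8, 3)
F = (1, 24/5)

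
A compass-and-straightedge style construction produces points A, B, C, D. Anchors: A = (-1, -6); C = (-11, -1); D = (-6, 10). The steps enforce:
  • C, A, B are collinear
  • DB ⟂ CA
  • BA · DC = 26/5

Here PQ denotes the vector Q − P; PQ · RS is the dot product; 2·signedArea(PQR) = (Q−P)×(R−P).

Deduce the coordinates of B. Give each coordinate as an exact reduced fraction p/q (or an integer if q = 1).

1. B_x = -57/5  [C, A, B are collinear ∩ DB ⟂ CA]
2. B_y = -4/5  [C, A, B are collinear ∩ DB ⟂ CA]
   → B = (-57/5, -4/5)

B = (-57/5, -4/5)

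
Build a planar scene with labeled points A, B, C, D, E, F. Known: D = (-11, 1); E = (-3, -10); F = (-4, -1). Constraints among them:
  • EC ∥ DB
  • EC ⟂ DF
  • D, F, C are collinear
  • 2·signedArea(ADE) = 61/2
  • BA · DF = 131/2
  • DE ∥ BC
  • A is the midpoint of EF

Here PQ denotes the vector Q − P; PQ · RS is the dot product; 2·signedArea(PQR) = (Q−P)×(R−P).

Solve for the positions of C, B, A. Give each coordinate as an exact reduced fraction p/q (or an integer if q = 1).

A = (-7/2, -11/2)
B = (-461/53, 480/53)
C = (-37/53, -103/53)

1. C_x = -37/53  [D, F, C are collinear ∩ EC ⟂ DF]
2. C_y = -103/53  [D, F, C are collinear ∩ EC ⟂ DF]
   → C = (-37/53, -103/53)
3. B_x = -461/53  [DE ∥ BC ∩ EC ∥ DB]
4. B_y = 480/53  [DE ∥ BC ∩ EC ∥ DB]
   → B = (-461/53, 480/53)
5. A_x = -7/2  [A is the midpoint of EF]
6. A_y = -11/2  [A is the midpoint of EF]
   → A = (-7/2, -11/2)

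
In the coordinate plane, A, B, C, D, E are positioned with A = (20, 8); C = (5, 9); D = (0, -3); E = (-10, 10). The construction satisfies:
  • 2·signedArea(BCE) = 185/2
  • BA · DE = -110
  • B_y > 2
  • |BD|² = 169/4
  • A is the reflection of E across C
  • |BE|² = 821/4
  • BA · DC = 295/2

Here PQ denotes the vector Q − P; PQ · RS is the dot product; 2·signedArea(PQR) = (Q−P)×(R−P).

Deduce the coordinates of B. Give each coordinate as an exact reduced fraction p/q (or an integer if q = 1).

B = (5/2, 3)

1. B_x = 5/2  [BA · DC = 295/2 ∩ BA · DE = -110]
2. B_y = 3  [BA · DC = 295/2 ∩ BA · DE = -110]
   → B = (5/2, 3)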